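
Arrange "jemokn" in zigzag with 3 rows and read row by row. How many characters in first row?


Zigzag "jemokn" into 3 rows:
Placing characters:
  'j' => row 0
  'e' => row 1
  'm' => row 2
  'o' => row 1
  'k' => row 0
  'n' => row 1
Rows:
  Row 0: "jk"
  Row 1: "eon"
  Row 2: "m"
First row length: 2

2


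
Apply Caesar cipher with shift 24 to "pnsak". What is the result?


Caesar cipher: shift "pnsak" by 24
  'p' (pos 15) + 24 = pos 13 = 'n'
  'n' (pos 13) + 24 = pos 11 = 'l'
  's' (pos 18) + 24 = pos 16 = 'q'
  'a' (pos 0) + 24 = pos 24 = 'y'
  'k' (pos 10) + 24 = pos 8 = 'i'
Result: nlqyi

nlqyi


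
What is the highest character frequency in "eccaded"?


Input: eccaded
Character counts:
  'a': 1
  'c': 2
  'd': 2
  'e': 2
Maximum frequency: 2

2


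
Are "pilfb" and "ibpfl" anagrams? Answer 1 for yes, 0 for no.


Strings: "pilfb", "ibpfl"
Sorted first:  bfilp
Sorted second: bfilp
Sorted forms match => anagrams

1


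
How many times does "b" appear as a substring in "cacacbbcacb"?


Searching for "b" in "cacacbbcacb"
Scanning each position:
  Position 0: "c" => no
  Position 1: "a" => no
  Position 2: "c" => no
  Position 3: "a" => no
  Position 4: "c" => no
  Position 5: "b" => MATCH
  Position 6: "b" => MATCH
  Position 7: "c" => no
  Position 8: "a" => no
  Position 9: "c" => no
  Position 10: "b" => MATCH
Total occurrences: 3

3


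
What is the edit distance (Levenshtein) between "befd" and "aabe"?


Computing edit distance: "befd" -> "aabe"
DP table:
           a    a    b    e
      0    1    2    3    4
  b   1    1    2    2    3
  e   2    2    2    3    2
  f   3    3    3    3    3
  d   4    4    4    4    4
Edit distance = dp[4][4] = 4

4


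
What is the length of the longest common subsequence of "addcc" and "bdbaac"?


LCS of "addcc" and "bdbaac"
DP table:
           b    d    b    a    a    c
      0    0    0    0    0    0    0
  a   0    0    0    0    1    1    1
  d   0    0    1    1    1    1    1
  d   0    0    1    1    1    1    1
  c   0    0    1    1    1    1    2
  c   0    0    1    1    1    1    2
LCS length = dp[5][6] = 2

2


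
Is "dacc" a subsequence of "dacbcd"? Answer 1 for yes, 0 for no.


Check if "dacc" is a subsequence of "dacbcd"
Greedy scan:
  Position 0 ('d'): matches sub[0] = 'd'
  Position 1 ('a'): matches sub[1] = 'a'
  Position 2 ('c'): matches sub[2] = 'c'
  Position 3 ('b'): no match needed
  Position 4 ('c'): matches sub[3] = 'c'
  Position 5 ('d'): no match needed
All 4 characters matched => is a subsequence

1


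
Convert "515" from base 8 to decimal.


Input: "515" in base 8
Positional expansion:
  Digit '5' (value 5) x 8^2 = 320
  Digit '1' (value 1) x 8^1 = 8
  Digit '5' (value 5) x 8^0 = 5
Sum = 333

333


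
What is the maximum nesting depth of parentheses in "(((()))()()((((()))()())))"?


Input: "(((()))()()((((()))()())))"
Tracking depth:
  Position 0 '(': depth becomes 1
  Position 1 '(': depth becomes 2
  Position 2 '(': depth becomes 3
  Position 3 '(': depth becomes 4
  Position 4 ')': depth becomes 3
  Position 5 ')': depth becomes 2
  Position 6 ')': depth becomes 1
  Position 7 '(': depth becomes 2
  Position 8 ')': depth becomes 1
  Position 9 '(': depth becomes 2
  Position 10 ')': depth becomes 1
  Position 11 '(': depth becomes 2
  Position 12 '(': depth becomes 3
  Position 13 '(': depth becomes 4
  Position 14 '(': depth becomes 5
  Position 15 '(': depth becomes 6
  Position 16 ')': depth becomes 5
  Position 17 ')': depth becomes 4
  Position 18 ')': depth becomes 3
  Position 19 '(': depth becomes 4
  Position 20 ')': depth becomes 3
  Position 21 '(': depth becomes 4
  Position 22 ')': depth becomes 3
  Position 23 ')': depth becomes 2
  Position 24 ')': depth becomes 1
  Position 25 ')': depth becomes 0
Maximum depth reached: 6

6


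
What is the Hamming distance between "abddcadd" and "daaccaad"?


Comparing "abddcadd" and "daaccaad" position by position:
  Position 0: 'a' vs 'd' => differ
  Position 1: 'b' vs 'a' => differ
  Position 2: 'd' vs 'a' => differ
  Position 3: 'd' vs 'c' => differ
  Position 4: 'c' vs 'c' => same
  Position 5: 'a' vs 'a' => same
  Position 6: 'd' vs 'a' => differ
  Position 7: 'd' vs 'd' => same
Total differences (Hamming distance): 5

5


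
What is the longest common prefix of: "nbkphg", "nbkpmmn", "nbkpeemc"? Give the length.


Words: nbkphg, nbkpmmn, nbkpeemc
  Position 0: all 'n' => match
  Position 1: all 'b' => match
  Position 2: all 'k' => match
  Position 3: all 'p' => match
  Position 4: ('h', 'm', 'e') => mismatch, stop
LCP = "nbkp" (length 4)

4


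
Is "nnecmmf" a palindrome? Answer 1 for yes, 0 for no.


Input: nnecmmf
Reversed: fmmcenn
  Compare pos 0 ('n') with pos 6 ('f'): MISMATCH
  Compare pos 1 ('n') with pos 5 ('m'): MISMATCH
  Compare pos 2 ('e') with pos 4 ('m'): MISMATCH
Result: not a palindrome

0


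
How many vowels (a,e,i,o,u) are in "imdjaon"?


Input: imdjaon
Checking each character:
  'i' at position 0: vowel (running total: 1)
  'm' at position 1: consonant
  'd' at position 2: consonant
  'j' at position 3: consonant
  'a' at position 4: vowel (running total: 2)
  'o' at position 5: vowel (running total: 3)
  'n' at position 6: consonant
Total vowels: 3

3


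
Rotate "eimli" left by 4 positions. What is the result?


Input: "eimli", rotate left by 4
First 4 characters: "eiml"
Remaining characters: "i"
Concatenate remaining + first: "i" + "eiml" = "ieiml"

ieiml


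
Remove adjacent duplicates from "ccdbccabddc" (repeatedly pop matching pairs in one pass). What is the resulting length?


Input: ccdbccabddc
Stack-based adjacent duplicate removal:
  Read 'c': push. Stack: c
  Read 'c': matches stack top 'c' => pop. Stack: (empty)
  Read 'd': push. Stack: d
  Read 'b': push. Stack: db
  Read 'c': push. Stack: dbc
  Read 'c': matches stack top 'c' => pop. Stack: db
  Read 'a': push. Stack: dba
  Read 'b': push. Stack: dbab
  Read 'd': push. Stack: dbabd
  Read 'd': matches stack top 'd' => pop. Stack: dbab
  Read 'c': push. Stack: dbabc
Final stack: "dbabc" (length 5)

5


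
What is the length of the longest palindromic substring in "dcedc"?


Input: "dcedc"
Checking substrings for palindromes:
  No multi-char palindromic substrings found
Longest palindromic substring: "d" with length 1

1


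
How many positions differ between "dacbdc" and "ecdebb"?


Comparing "dacbdc" and "ecdebb" position by position:
  Position 0: 'd' vs 'e' => DIFFER
  Position 1: 'a' vs 'c' => DIFFER
  Position 2: 'c' vs 'd' => DIFFER
  Position 3: 'b' vs 'e' => DIFFER
  Position 4: 'd' vs 'b' => DIFFER
  Position 5: 'c' vs 'b' => DIFFER
Positions that differ: 6

6


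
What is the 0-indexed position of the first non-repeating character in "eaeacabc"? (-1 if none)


Input: eaeacabc
Character frequencies:
  'a': 3
  'b': 1
  'c': 2
  'e': 2
Scanning left to right for freq == 1:
  Position 0 ('e'): freq=2, skip
  Position 1 ('a'): freq=3, skip
  Position 2 ('e'): freq=2, skip
  Position 3 ('a'): freq=3, skip
  Position 4 ('c'): freq=2, skip
  Position 5 ('a'): freq=3, skip
  Position 6 ('b'): unique! => answer = 6

6


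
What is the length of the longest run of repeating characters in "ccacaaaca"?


Input: "ccacaaaca"
Scanning for longest run:
  Position 1 ('c'): continues run of 'c', length=2
  Position 2 ('a'): new char, reset run to 1
  Position 3 ('c'): new char, reset run to 1
  Position 4 ('a'): new char, reset run to 1
  Position 5 ('a'): continues run of 'a', length=2
  Position 6 ('a'): continues run of 'a', length=3
  Position 7 ('c'): new char, reset run to 1
  Position 8 ('a'): new char, reset run to 1
Longest run: 'a' with length 3

3


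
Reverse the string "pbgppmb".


Input: pbgppmb
Reading characters right to left:
  Position 6: 'b'
  Position 5: 'm'
  Position 4: 'p'
  Position 3: 'p'
  Position 2: 'g'
  Position 1: 'b'
  Position 0: 'p'
Reversed: bmppgbp

bmppgbp


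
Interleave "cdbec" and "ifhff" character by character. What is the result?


Interleaving "cdbec" and "ifhff":
  Position 0: 'c' from first, 'i' from second => "ci"
  Position 1: 'd' from first, 'f' from second => "df"
  Position 2: 'b' from first, 'h' from second => "bh"
  Position 3: 'e' from first, 'f' from second => "ef"
  Position 4: 'c' from first, 'f' from second => "cf"
Result: cidfbhefcf

cidfbhefcf


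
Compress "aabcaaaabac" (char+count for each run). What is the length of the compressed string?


Input: aabcaaaabac
Runs:
  'a' x 2 => "a2"
  'b' x 1 => "b1"
  'c' x 1 => "c1"
  'a' x 4 => "a4"
  'b' x 1 => "b1"
  'a' x 1 => "a1"
  'c' x 1 => "c1"
Compressed: "a2b1c1a4b1a1c1"
Compressed length: 14

14


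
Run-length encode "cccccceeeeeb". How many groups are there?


Input: cccccceeeeeb
Scanning for consecutive runs:
  Group 1: 'c' x 6 (positions 0-5)
  Group 2: 'e' x 5 (positions 6-10)
  Group 3: 'b' x 1 (positions 11-11)
Total groups: 3

3


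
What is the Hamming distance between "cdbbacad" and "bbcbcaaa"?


Comparing "cdbbacad" and "bbcbcaaa" position by position:
  Position 0: 'c' vs 'b' => differ
  Position 1: 'd' vs 'b' => differ
  Position 2: 'b' vs 'c' => differ
  Position 3: 'b' vs 'b' => same
  Position 4: 'a' vs 'c' => differ
  Position 5: 'c' vs 'a' => differ
  Position 6: 'a' vs 'a' => same
  Position 7: 'd' vs 'a' => differ
Total differences (Hamming distance): 6

6


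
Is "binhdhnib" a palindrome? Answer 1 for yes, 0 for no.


Input: binhdhnib
Reversed: binhdhnib
  Compare pos 0 ('b') with pos 8 ('b'): match
  Compare pos 1 ('i') with pos 7 ('i'): match
  Compare pos 2 ('n') with pos 6 ('n'): match
  Compare pos 3 ('h') with pos 5 ('h'): match
Result: palindrome

1


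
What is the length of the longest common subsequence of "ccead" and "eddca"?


LCS of "ccead" and "eddca"
DP table:
           e    d    d    c    a
      0    0    0    0    0    0
  c   0    0    0    0    1    1
  c   0    0    0    0    1    1
  e   0    1    1    1    1    1
  a   0    1    1    1    1    2
  d   0    1    2    2    2    2
LCS length = dp[5][5] = 2

2


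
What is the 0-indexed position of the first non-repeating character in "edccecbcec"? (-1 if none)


Input: edccecbcec
Character frequencies:
  'b': 1
  'c': 5
  'd': 1
  'e': 3
Scanning left to right for freq == 1:
  Position 0 ('e'): freq=3, skip
  Position 1 ('d'): unique! => answer = 1

1


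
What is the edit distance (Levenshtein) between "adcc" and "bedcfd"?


Computing edit distance: "adcc" -> "bedcfd"
DP table:
           b    e    d    c    f    d
      0    1    2    3    4    5    6
  a   1    1    2    3    4    5    6
  d   2    2    2    2    3    4    5
  c   3    3    3    3    2    3    4
  c   4    4    4    4    3    3    4
Edit distance = dp[4][6] = 4

4


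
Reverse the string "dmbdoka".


Input: dmbdoka
Reading characters right to left:
  Position 6: 'a'
  Position 5: 'k'
  Position 4: 'o'
  Position 3: 'd'
  Position 2: 'b'
  Position 1: 'm'
  Position 0: 'd'
Reversed: akodbmd

akodbmd


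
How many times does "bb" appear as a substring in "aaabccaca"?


Searching for "bb" in "aaabccaca"
Scanning each position:
  Position 0: "aa" => no
  Position 1: "aa" => no
  Position 2: "ab" => no
  Position 3: "bc" => no
  Position 4: "cc" => no
  Position 5: "ca" => no
  Position 6: "ac" => no
  Position 7: "ca" => no
Total occurrences: 0

0


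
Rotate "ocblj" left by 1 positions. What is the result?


Input: "ocblj", rotate left by 1
First 1 characters: "o"
Remaining characters: "cblj"
Concatenate remaining + first: "cblj" + "o" = "cbljo"

cbljo


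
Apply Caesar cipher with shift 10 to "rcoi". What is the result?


Caesar cipher: shift "rcoi" by 10
  'r' (pos 17) + 10 = pos 1 = 'b'
  'c' (pos 2) + 10 = pos 12 = 'm'
  'o' (pos 14) + 10 = pos 24 = 'y'
  'i' (pos 8) + 10 = pos 18 = 's'
Result: bmys

bmys


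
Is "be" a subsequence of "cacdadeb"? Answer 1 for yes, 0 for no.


Check if "be" is a subsequence of "cacdadeb"
Greedy scan:
  Position 0 ('c'): no match needed
  Position 1 ('a'): no match needed
  Position 2 ('c'): no match needed
  Position 3 ('d'): no match needed
  Position 4 ('a'): no match needed
  Position 5 ('d'): no match needed
  Position 6 ('e'): no match needed
  Position 7 ('b'): matches sub[0] = 'b'
Only matched 1/2 characters => not a subsequence

0


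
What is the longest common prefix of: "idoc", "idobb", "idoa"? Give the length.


Words: idoc, idobb, idoa
  Position 0: all 'i' => match
  Position 1: all 'd' => match
  Position 2: all 'o' => match
  Position 3: ('c', 'b', 'a') => mismatch, stop
LCP = "ido" (length 3)

3


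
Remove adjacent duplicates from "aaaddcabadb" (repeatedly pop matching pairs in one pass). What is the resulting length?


Input: aaaddcabadb
Stack-based adjacent duplicate removal:
  Read 'a': push. Stack: a
  Read 'a': matches stack top 'a' => pop. Stack: (empty)
  Read 'a': push. Stack: a
  Read 'd': push. Stack: ad
  Read 'd': matches stack top 'd' => pop. Stack: a
  Read 'c': push. Stack: ac
  Read 'a': push. Stack: aca
  Read 'b': push. Stack: acab
  Read 'a': push. Stack: acaba
  Read 'd': push. Stack: acabad
  Read 'b': push. Stack: acabadb
Final stack: "acabadb" (length 7)

7


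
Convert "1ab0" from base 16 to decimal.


Input: "1ab0" in base 16
Positional expansion:
  Digit '1' (value 1) x 16^3 = 4096
  Digit 'a' (value 10) x 16^2 = 2560
  Digit 'b' (value 11) x 16^1 = 176
  Digit '0' (value 0) x 16^0 = 0
Sum = 6832

6832


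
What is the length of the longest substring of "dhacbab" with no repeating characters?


Input: "dhacbab"
Sliding window (track last position of each char):
  Position 0 ('d'): window [0,0] length 1 -- new best
  Position 1 ('h'): window [0,1] length 2 -- new best
  Position 2 ('a'): window [0,2] length 3 -- new best
  Position 3 ('c'): window [0,3] length 4 -- new best
  Position 4 ('b'): window [0,4] length 5 -- new best
  Position 5 ('a'): repeat (last at 2), move window start to 3
  Position 5 ('a'): window [3,5] length 3
  Position 6 ('b'): repeat (last at 4), move window start to 5
  Position 6 ('b'): window [5,6] length 2
Longest substring with no repeats: "dhacb" with length 5

5


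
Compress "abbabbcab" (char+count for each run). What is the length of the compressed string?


Input: abbabbcab
Runs:
  'a' x 1 => "a1"
  'b' x 2 => "b2"
  'a' x 1 => "a1"
  'b' x 2 => "b2"
  'c' x 1 => "c1"
  'a' x 1 => "a1"
  'b' x 1 => "b1"
Compressed: "a1b2a1b2c1a1b1"
Compressed length: 14

14


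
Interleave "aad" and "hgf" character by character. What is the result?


Interleaving "aad" and "hgf":
  Position 0: 'a' from first, 'h' from second => "ah"
  Position 1: 'a' from first, 'g' from second => "ag"
  Position 2: 'd' from first, 'f' from second => "df"
Result: ahagdf

ahagdf


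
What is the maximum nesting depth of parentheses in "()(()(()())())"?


Input: "()(()(()())())"
Tracking depth:
  Position 0 '(': depth becomes 1
  Position 1 ')': depth becomes 0
  Position 2 '(': depth becomes 1
  Position 3 '(': depth becomes 2
  Position 4 ')': depth becomes 1
  Position 5 '(': depth becomes 2
  Position 6 '(': depth becomes 3
  Position 7 ')': depth becomes 2
  Position 8 '(': depth becomes 3
  Position 9 ')': depth becomes 2
  Position 10 ')': depth becomes 1
  Position 11 '(': depth becomes 2
  Position 12 ')': depth becomes 1
  Position 13 ')': depth becomes 0
Maximum depth reached: 3

3


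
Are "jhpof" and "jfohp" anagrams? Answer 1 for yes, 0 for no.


Strings: "jhpof", "jfohp"
Sorted first:  fhjop
Sorted second: fhjop
Sorted forms match => anagrams

1


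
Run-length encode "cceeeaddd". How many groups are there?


Input: cceeeaddd
Scanning for consecutive runs:
  Group 1: 'c' x 2 (positions 0-1)
  Group 2: 'e' x 3 (positions 2-4)
  Group 3: 'a' x 1 (positions 5-5)
  Group 4: 'd' x 3 (positions 6-8)
Total groups: 4

4


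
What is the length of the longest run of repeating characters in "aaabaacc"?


Input: "aaabaacc"
Scanning for longest run:
  Position 1 ('a'): continues run of 'a', length=2
  Position 2 ('a'): continues run of 'a', length=3
  Position 3 ('b'): new char, reset run to 1
  Position 4 ('a'): new char, reset run to 1
  Position 5 ('a'): continues run of 'a', length=2
  Position 6 ('c'): new char, reset run to 1
  Position 7 ('c'): continues run of 'c', length=2
Longest run: 'a' with length 3

3


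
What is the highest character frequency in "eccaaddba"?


Input: eccaaddba
Character counts:
  'a': 3
  'b': 1
  'c': 2
  'd': 2
  'e': 1
Maximum frequency: 3

3


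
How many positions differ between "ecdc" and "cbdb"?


Comparing "ecdc" and "cbdb" position by position:
  Position 0: 'e' vs 'c' => DIFFER
  Position 1: 'c' vs 'b' => DIFFER
  Position 2: 'd' vs 'd' => same
  Position 3: 'c' vs 'b' => DIFFER
Positions that differ: 3

3


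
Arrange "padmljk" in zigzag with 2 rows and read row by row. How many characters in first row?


Zigzag "padmljk" into 2 rows:
Placing characters:
  'p' => row 0
  'a' => row 1
  'd' => row 0
  'm' => row 1
  'l' => row 0
  'j' => row 1
  'k' => row 0
Rows:
  Row 0: "pdlk"
  Row 1: "amj"
First row length: 4

4


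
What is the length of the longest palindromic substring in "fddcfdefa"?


Input: "fddcfdefa"
Checking substrings for palindromes:
  [1:3] "dd" (len 2) => palindrome
Longest palindromic substring: "dd" with length 2

2


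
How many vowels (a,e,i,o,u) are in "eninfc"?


Input: eninfc
Checking each character:
  'e' at position 0: vowel (running total: 1)
  'n' at position 1: consonant
  'i' at position 2: vowel (running total: 2)
  'n' at position 3: consonant
  'f' at position 4: consonant
  'c' at position 5: consonant
Total vowels: 2

2


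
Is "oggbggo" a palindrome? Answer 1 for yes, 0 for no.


Input: oggbggo
Reversed: oggbggo
  Compare pos 0 ('o') with pos 6 ('o'): match
  Compare pos 1 ('g') with pos 5 ('g'): match
  Compare pos 2 ('g') with pos 4 ('g'): match
Result: palindrome

1


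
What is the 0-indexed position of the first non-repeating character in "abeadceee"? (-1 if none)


Input: abeadceee
Character frequencies:
  'a': 2
  'b': 1
  'c': 1
  'd': 1
  'e': 4
Scanning left to right for freq == 1:
  Position 0 ('a'): freq=2, skip
  Position 1 ('b'): unique! => answer = 1

1


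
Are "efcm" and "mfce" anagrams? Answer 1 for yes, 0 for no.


Strings: "efcm", "mfce"
Sorted first:  cefm
Sorted second: cefm
Sorted forms match => anagrams

1


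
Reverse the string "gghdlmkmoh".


Input: gghdlmkmoh
Reading characters right to left:
  Position 9: 'h'
  Position 8: 'o'
  Position 7: 'm'
  Position 6: 'k'
  Position 5: 'm'
  Position 4: 'l'
  Position 3: 'd'
  Position 2: 'h'
  Position 1: 'g'
  Position 0: 'g'
Reversed: homkmldhgg

homkmldhgg


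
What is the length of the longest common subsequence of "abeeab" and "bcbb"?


LCS of "abeeab" and "bcbb"
DP table:
           b    c    b    b
      0    0    0    0    0
  a   0    0    0    0    0
  b   0    1    1    1    1
  e   0    1    1    1    1
  e   0    1    1    1    1
  a   0    1    1    1    1
  b   0    1    1    2    2
LCS length = dp[6][4] = 2

2


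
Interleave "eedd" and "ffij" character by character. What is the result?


Interleaving "eedd" and "ffij":
  Position 0: 'e' from first, 'f' from second => "ef"
  Position 1: 'e' from first, 'f' from second => "ef"
  Position 2: 'd' from first, 'i' from second => "di"
  Position 3: 'd' from first, 'j' from second => "dj"
Result: efefdidj

efefdidj


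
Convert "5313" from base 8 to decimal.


Input: "5313" in base 8
Positional expansion:
  Digit '5' (value 5) x 8^3 = 2560
  Digit '3' (value 3) x 8^2 = 192
  Digit '1' (value 1) x 8^1 = 8
  Digit '3' (value 3) x 8^0 = 3
Sum = 2763

2763


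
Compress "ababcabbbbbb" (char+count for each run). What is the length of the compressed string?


Input: ababcabbbbbb
Runs:
  'a' x 1 => "a1"
  'b' x 1 => "b1"
  'a' x 1 => "a1"
  'b' x 1 => "b1"
  'c' x 1 => "c1"
  'a' x 1 => "a1"
  'b' x 6 => "b6"
Compressed: "a1b1a1b1c1a1b6"
Compressed length: 14

14


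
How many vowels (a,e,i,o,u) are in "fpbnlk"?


Input: fpbnlk
Checking each character:
  'f' at position 0: consonant
  'p' at position 1: consonant
  'b' at position 2: consonant
  'n' at position 3: consonant
  'l' at position 4: consonant
  'k' at position 5: consonant
Total vowels: 0

0


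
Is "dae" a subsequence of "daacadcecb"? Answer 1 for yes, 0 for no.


Check if "dae" is a subsequence of "daacadcecb"
Greedy scan:
  Position 0 ('d'): matches sub[0] = 'd'
  Position 1 ('a'): matches sub[1] = 'a'
  Position 2 ('a'): no match needed
  Position 3 ('c'): no match needed
  Position 4 ('a'): no match needed
  Position 5 ('d'): no match needed
  Position 6 ('c'): no match needed
  Position 7 ('e'): matches sub[2] = 'e'
  Position 8 ('c'): no match needed
  Position 9 ('b'): no match needed
All 3 characters matched => is a subsequence

1


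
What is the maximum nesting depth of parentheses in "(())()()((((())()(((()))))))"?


Input: "(())()()((((())()(((()))))))"
Tracking depth:
  Position 0 '(': depth becomes 1
  Position 1 '(': depth becomes 2
  Position 2 ')': depth becomes 1
  Position 3 ')': depth becomes 0
  Position 4 '(': depth becomes 1
  Position 5 ')': depth becomes 0
  Position 6 '(': depth becomes 1
  Position 7 ')': depth becomes 0
  Position 8 '(': depth becomes 1
  Position 9 '(': depth becomes 2
  Position 10 '(': depth becomes 3
  Position 11 '(': depth becomes 4
  Position 12 '(': depth becomes 5
  Position 13 ')': depth becomes 4
  Position 14 ')': depth becomes 3
  Position 15 '(': depth becomes 4
  Position 16 ')': depth becomes 3
  Position 17 '(': depth becomes 4
  Position 18 '(': depth becomes 5
  Position 19 '(': depth becomes 6
  Position 20 '(': depth becomes 7
  Position 21 ')': depth becomes 6
  Position 22 ')': depth becomes 5
  Position 23 ')': depth becomes 4
  Position 24 ')': depth becomes 3
  Position 25 ')': depth becomes 2
  Position 26 ')': depth becomes 1
  Position 27 ')': depth becomes 0
Maximum depth reached: 7

7


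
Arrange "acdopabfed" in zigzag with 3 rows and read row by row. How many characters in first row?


Zigzag "acdopabfed" into 3 rows:
Placing characters:
  'a' => row 0
  'c' => row 1
  'd' => row 2
  'o' => row 1
  'p' => row 0
  'a' => row 1
  'b' => row 2
  'f' => row 1
  'e' => row 0
  'd' => row 1
Rows:
  Row 0: "ape"
  Row 1: "coafd"
  Row 2: "db"
First row length: 3

3


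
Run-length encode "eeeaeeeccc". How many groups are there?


Input: eeeaeeeccc
Scanning for consecutive runs:
  Group 1: 'e' x 3 (positions 0-2)
  Group 2: 'a' x 1 (positions 3-3)
  Group 3: 'e' x 3 (positions 4-6)
  Group 4: 'c' x 3 (positions 7-9)
Total groups: 4

4


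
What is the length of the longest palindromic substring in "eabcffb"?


Input: "eabcffb"
Checking substrings for palindromes:
  [4:6] "ff" (len 2) => palindrome
Longest palindromic substring: "ff" with length 2

2


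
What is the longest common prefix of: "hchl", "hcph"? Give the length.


Words: hchl, hcph
  Position 0: all 'h' => match
  Position 1: all 'c' => match
  Position 2: ('h', 'p') => mismatch, stop
LCP = "hc" (length 2)

2


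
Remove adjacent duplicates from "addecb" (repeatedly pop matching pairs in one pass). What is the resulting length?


Input: addecb
Stack-based adjacent duplicate removal:
  Read 'a': push. Stack: a
  Read 'd': push. Stack: ad
  Read 'd': matches stack top 'd' => pop. Stack: a
  Read 'e': push. Stack: ae
  Read 'c': push. Stack: aec
  Read 'b': push. Stack: aecb
Final stack: "aecb" (length 4)

4


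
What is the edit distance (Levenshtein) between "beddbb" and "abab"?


Computing edit distance: "beddbb" -> "abab"
DP table:
           a    b    a    b
      0    1    2    3    4
  b   1    1    1    2    3
  e   2    2    2    2    3
  d   3    3    3    3    3
  d   4    4    4    4    4
  b   5    5    4    5    4
  b   6    6    5    5    5
Edit distance = dp[6][4] = 5

5


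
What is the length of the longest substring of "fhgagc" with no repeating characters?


Input: "fhgagc"
Sliding window (track last position of each char):
  Position 0 ('f'): window [0,0] length 1 -- new best
  Position 1 ('h'): window [0,1] length 2 -- new best
  Position 2 ('g'): window [0,2] length 3 -- new best
  Position 3 ('a'): window [0,3] length 4 -- new best
  Position 4 ('g'): repeat (last at 2), move window start to 3
  Position 4 ('g'): window [3,4] length 2
  Position 5 ('c'): window [3,5] length 3
Longest substring with no repeats: "fhga" with length 4

4


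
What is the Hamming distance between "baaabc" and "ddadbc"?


Comparing "baaabc" and "ddadbc" position by position:
  Position 0: 'b' vs 'd' => differ
  Position 1: 'a' vs 'd' => differ
  Position 2: 'a' vs 'a' => same
  Position 3: 'a' vs 'd' => differ
  Position 4: 'b' vs 'b' => same
  Position 5: 'c' vs 'c' => same
Total differences (Hamming distance): 3

3


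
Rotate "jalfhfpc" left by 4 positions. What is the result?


Input: "jalfhfpc", rotate left by 4
First 4 characters: "jalf"
Remaining characters: "hfpc"
Concatenate remaining + first: "hfpc" + "jalf" = "hfpcjalf"

hfpcjalf


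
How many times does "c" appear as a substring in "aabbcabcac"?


Searching for "c" in "aabbcabcac"
Scanning each position:
  Position 0: "a" => no
  Position 1: "a" => no
  Position 2: "b" => no
  Position 3: "b" => no
  Position 4: "c" => MATCH
  Position 5: "a" => no
  Position 6: "b" => no
  Position 7: "c" => MATCH
  Position 8: "a" => no
  Position 9: "c" => MATCH
Total occurrences: 3

3


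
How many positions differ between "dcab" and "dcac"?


Comparing "dcab" and "dcac" position by position:
  Position 0: 'd' vs 'd' => same
  Position 1: 'c' vs 'c' => same
  Position 2: 'a' vs 'a' => same
  Position 3: 'b' vs 'c' => DIFFER
Positions that differ: 1

1


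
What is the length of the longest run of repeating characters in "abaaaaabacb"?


Input: "abaaaaabacb"
Scanning for longest run:
  Position 1 ('b'): new char, reset run to 1
  Position 2 ('a'): new char, reset run to 1
  Position 3 ('a'): continues run of 'a', length=2
  Position 4 ('a'): continues run of 'a', length=3
  Position 5 ('a'): continues run of 'a', length=4
  Position 6 ('a'): continues run of 'a', length=5
  Position 7 ('b'): new char, reset run to 1
  Position 8 ('a'): new char, reset run to 1
  Position 9 ('c'): new char, reset run to 1
  Position 10 ('b'): new char, reset run to 1
Longest run: 'a' with length 5

5


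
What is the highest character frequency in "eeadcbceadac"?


Input: eeadcbceadac
Character counts:
  'a': 3
  'b': 1
  'c': 3
  'd': 2
  'e': 3
Maximum frequency: 3

3


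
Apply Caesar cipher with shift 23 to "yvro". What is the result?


Caesar cipher: shift "yvro" by 23
  'y' (pos 24) + 23 = pos 21 = 'v'
  'v' (pos 21) + 23 = pos 18 = 's'
  'r' (pos 17) + 23 = pos 14 = 'o'
  'o' (pos 14) + 23 = pos 11 = 'l'
Result: vsol

vsol


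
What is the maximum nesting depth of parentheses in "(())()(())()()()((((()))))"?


Input: "(())()(())()()()((((()))))"
Tracking depth:
  Position 0 '(': depth becomes 1
  Position 1 '(': depth becomes 2
  Position 2 ')': depth becomes 1
  Position 3 ')': depth becomes 0
  Position 4 '(': depth becomes 1
  Position 5 ')': depth becomes 0
  Position 6 '(': depth becomes 1
  Position 7 '(': depth becomes 2
  Position 8 ')': depth becomes 1
  Position 9 ')': depth becomes 0
  Position 10 '(': depth becomes 1
  Position 11 ')': depth becomes 0
  Position 12 '(': depth becomes 1
  Position 13 ')': depth becomes 0
  Position 14 '(': depth becomes 1
  Position 15 ')': depth becomes 0
  Position 16 '(': depth becomes 1
  Position 17 '(': depth becomes 2
  Position 18 '(': depth becomes 3
  Position 19 '(': depth becomes 4
  Position 20 '(': depth becomes 5
  Position 21 ')': depth becomes 4
  Position 22 ')': depth becomes 3
  Position 23 ')': depth becomes 2
  Position 24 ')': depth becomes 1
  Position 25 ')': depth becomes 0
Maximum depth reached: 5

5


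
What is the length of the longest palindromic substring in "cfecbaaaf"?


Input: "cfecbaaaf"
Checking substrings for palindromes:
  [5:8] "aaa" (len 3) => palindrome
  [5:7] "aa" (len 2) => palindrome
  [6:8] "aa" (len 2) => palindrome
Longest palindromic substring: "aaa" with length 3

3


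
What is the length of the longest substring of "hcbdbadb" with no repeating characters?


Input: "hcbdbadb"
Sliding window (track last position of each char):
  Position 0 ('h'): window [0,0] length 1 -- new best
  Position 1 ('c'): window [0,1] length 2 -- new best
  Position 2 ('b'): window [0,2] length 3 -- new best
  Position 3 ('d'): window [0,3] length 4 -- new best
  Position 4 ('b'): repeat (last at 2), move window start to 3
  Position 4 ('b'): window [3,4] length 2
  Position 5 ('a'): window [3,5] length 3
  Position 6 ('d'): repeat (last at 3), move window start to 4
  Position 6 ('d'): window [4,6] length 3
  Position 7 ('b'): repeat (last at 4), move window start to 5
  Position 7 ('b'): window [5,7] length 3
Longest substring with no repeats: "hcbd" with length 4

4


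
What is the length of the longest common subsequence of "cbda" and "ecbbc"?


LCS of "cbda" and "ecbbc"
DP table:
           e    c    b    b    c
      0    0    0    0    0    0
  c   0    0    1    1    1    1
  b   0    0    1    2    2    2
  d   0    0    1    2    2    2
  a   0    0    1    2    2    2
LCS length = dp[4][5] = 2

2


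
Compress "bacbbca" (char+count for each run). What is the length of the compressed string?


Input: bacbbca
Runs:
  'b' x 1 => "b1"
  'a' x 1 => "a1"
  'c' x 1 => "c1"
  'b' x 2 => "b2"
  'c' x 1 => "c1"
  'a' x 1 => "a1"
Compressed: "b1a1c1b2c1a1"
Compressed length: 12

12


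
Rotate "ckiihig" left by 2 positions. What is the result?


Input: "ckiihig", rotate left by 2
First 2 characters: "ck"
Remaining characters: "iihig"
Concatenate remaining + first: "iihig" + "ck" = "iihigck"

iihigck


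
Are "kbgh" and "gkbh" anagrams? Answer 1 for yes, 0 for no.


Strings: "kbgh", "gkbh"
Sorted first:  bghk
Sorted second: bghk
Sorted forms match => anagrams

1


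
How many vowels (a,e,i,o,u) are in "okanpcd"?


Input: okanpcd
Checking each character:
  'o' at position 0: vowel (running total: 1)
  'k' at position 1: consonant
  'a' at position 2: vowel (running total: 2)
  'n' at position 3: consonant
  'p' at position 4: consonant
  'c' at position 5: consonant
  'd' at position 6: consonant
Total vowels: 2

2


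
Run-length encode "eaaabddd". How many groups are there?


Input: eaaabddd
Scanning for consecutive runs:
  Group 1: 'e' x 1 (positions 0-0)
  Group 2: 'a' x 3 (positions 1-3)
  Group 3: 'b' x 1 (positions 4-4)
  Group 4: 'd' x 3 (positions 5-7)
Total groups: 4

4


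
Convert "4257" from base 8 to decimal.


Input: "4257" in base 8
Positional expansion:
  Digit '4' (value 4) x 8^3 = 2048
  Digit '2' (value 2) x 8^2 = 128
  Digit '5' (value 5) x 8^1 = 40
  Digit '7' (value 7) x 8^0 = 7
Sum = 2223

2223


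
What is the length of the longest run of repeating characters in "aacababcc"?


Input: "aacababcc"
Scanning for longest run:
  Position 1 ('a'): continues run of 'a', length=2
  Position 2 ('c'): new char, reset run to 1
  Position 3 ('a'): new char, reset run to 1
  Position 4 ('b'): new char, reset run to 1
  Position 5 ('a'): new char, reset run to 1
  Position 6 ('b'): new char, reset run to 1
  Position 7 ('c'): new char, reset run to 1
  Position 8 ('c'): continues run of 'c', length=2
Longest run: 'a' with length 2

2


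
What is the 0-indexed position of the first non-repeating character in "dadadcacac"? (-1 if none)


Input: dadadcacac
Character frequencies:
  'a': 4
  'c': 3
  'd': 3
Scanning left to right for freq == 1:
  Position 0 ('d'): freq=3, skip
  Position 1 ('a'): freq=4, skip
  Position 2 ('d'): freq=3, skip
  Position 3 ('a'): freq=4, skip
  Position 4 ('d'): freq=3, skip
  Position 5 ('c'): freq=3, skip
  Position 6 ('a'): freq=4, skip
  Position 7 ('c'): freq=3, skip
  Position 8 ('a'): freq=4, skip
  Position 9 ('c'): freq=3, skip
  No unique character found => answer = -1

-1


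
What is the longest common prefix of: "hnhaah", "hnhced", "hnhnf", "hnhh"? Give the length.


Words: hnhaah, hnhced, hnhnf, hnhh
  Position 0: all 'h' => match
  Position 1: all 'n' => match
  Position 2: all 'h' => match
  Position 3: ('a', 'c', 'n', 'h') => mismatch, stop
LCP = "hnh" (length 3)

3


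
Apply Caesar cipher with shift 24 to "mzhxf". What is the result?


Caesar cipher: shift "mzhxf" by 24
  'm' (pos 12) + 24 = pos 10 = 'k'
  'z' (pos 25) + 24 = pos 23 = 'x'
  'h' (pos 7) + 24 = pos 5 = 'f'
  'x' (pos 23) + 24 = pos 21 = 'v'
  'f' (pos 5) + 24 = pos 3 = 'd'
Result: kxfvd

kxfvd


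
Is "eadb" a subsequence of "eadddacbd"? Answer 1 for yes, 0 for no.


Check if "eadb" is a subsequence of "eadddacbd"
Greedy scan:
  Position 0 ('e'): matches sub[0] = 'e'
  Position 1 ('a'): matches sub[1] = 'a'
  Position 2 ('d'): matches sub[2] = 'd'
  Position 3 ('d'): no match needed
  Position 4 ('d'): no match needed
  Position 5 ('a'): no match needed
  Position 6 ('c'): no match needed
  Position 7 ('b'): matches sub[3] = 'b'
  Position 8 ('d'): no match needed
All 4 characters matched => is a subsequence

1


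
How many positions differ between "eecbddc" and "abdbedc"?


Comparing "eecbddc" and "abdbedc" position by position:
  Position 0: 'e' vs 'a' => DIFFER
  Position 1: 'e' vs 'b' => DIFFER
  Position 2: 'c' vs 'd' => DIFFER
  Position 3: 'b' vs 'b' => same
  Position 4: 'd' vs 'e' => DIFFER
  Position 5: 'd' vs 'd' => same
  Position 6: 'c' vs 'c' => same
Positions that differ: 4

4


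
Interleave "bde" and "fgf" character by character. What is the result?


Interleaving "bde" and "fgf":
  Position 0: 'b' from first, 'f' from second => "bf"
  Position 1: 'd' from first, 'g' from second => "dg"
  Position 2: 'e' from first, 'f' from second => "ef"
Result: bfdgef

bfdgef


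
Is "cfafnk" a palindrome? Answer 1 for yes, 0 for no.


Input: cfafnk
Reversed: knfafc
  Compare pos 0 ('c') with pos 5 ('k'): MISMATCH
  Compare pos 1 ('f') with pos 4 ('n'): MISMATCH
  Compare pos 2 ('a') with pos 3 ('f'): MISMATCH
Result: not a palindrome

0


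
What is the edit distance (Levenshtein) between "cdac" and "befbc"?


Computing edit distance: "cdac" -> "befbc"
DP table:
           b    e    f    b    c
      0    1    2    3    4    5
  c   1    1    2    3    4    4
  d   2    2    2    3    4    5
  a   3    3    3    3    4    5
  c   4    4    4    4    4    4
Edit distance = dp[4][5] = 4

4


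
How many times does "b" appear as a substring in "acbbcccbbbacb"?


Searching for "b" in "acbbcccbbbacb"
Scanning each position:
  Position 0: "a" => no
  Position 1: "c" => no
  Position 2: "b" => MATCH
  Position 3: "b" => MATCH
  Position 4: "c" => no
  Position 5: "c" => no
  Position 6: "c" => no
  Position 7: "b" => MATCH
  Position 8: "b" => MATCH
  Position 9: "b" => MATCH
  Position 10: "a" => no
  Position 11: "c" => no
  Position 12: "b" => MATCH
Total occurrences: 6

6


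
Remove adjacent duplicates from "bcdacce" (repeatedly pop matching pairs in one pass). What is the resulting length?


Input: bcdacce
Stack-based adjacent duplicate removal:
  Read 'b': push. Stack: b
  Read 'c': push. Stack: bc
  Read 'd': push. Stack: bcd
  Read 'a': push. Stack: bcda
  Read 'c': push. Stack: bcdac
  Read 'c': matches stack top 'c' => pop. Stack: bcda
  Read 'e': push. Stack: bcdae
Final stack: "bcdae" (length 5)

5


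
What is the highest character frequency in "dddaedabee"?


Input: dddaedabee
Character counts:
  'a': 2
  'b': 1
  'd': 4
  'e': 3
Maximum frequency: 4

4


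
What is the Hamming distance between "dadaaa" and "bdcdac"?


Comparing "dadaaa" and "bdcdac" position by position:
  Position 0: 'd' vs 'b' => differ
  Position 1: 'a' vs 'd' => differ
  Position 2: 'd' vs 'c' => differ
  Position 3: 'a' vs 'd' => differ
  Position 4: 'a' vs 'a' => same
  Position 5: 'a' vs 'c' => differ
Total differences (Hamming distance): 5

5


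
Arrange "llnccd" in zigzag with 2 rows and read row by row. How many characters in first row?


Zigzag "llnccd" into 2 rows:
Placing characters:
  'l' => row 0
  'l' => row 1
  'n' => row 0
  'c' => row 1
  'c' => row 0
  'd' => row 1
Rows:
  Row 0: "lnc"
  Row 1: "lcd"
First row length: 3

3


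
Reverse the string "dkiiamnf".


Input: dkiiamnf
Reading characters right to left:
  Position 7: 'f'
  Position 6: 'n'
  Position 5: 'm'
  Position 4: 'a'
  Position 3: 'i'
  Position 2: 'i'
  Position 1: 'k'
  Position 0: 'd'
Reversed: fnmaiikd

fnmaiikd


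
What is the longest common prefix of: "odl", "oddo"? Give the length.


Words: odl, oddo
  Position 0: all 'o' => match
  Position 1: all 'd' => match
  Position 2: ('l', 'd') => mismatch, stop
LCP = "od" (length 2)

2


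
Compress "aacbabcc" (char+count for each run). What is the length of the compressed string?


Input: aacbabcc
Runs:
  'a' x 2 => "a2"
  'c' x 1 => "c1"
  'b' x 1 => "b1"
  'a' x 1 => "a1"
  'b' x 1 => "b1"
  'c' x 2 => "c2"
Compressed: "a2c1b1a1b1c2"
Compressed length: 12

12


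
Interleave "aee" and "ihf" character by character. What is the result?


Interleaving "aee" and "ihf":
  Position 0: 'a' from first, 'i' from second => "ai"
  Position 1: 'e' from first, 'h' from second => "eh"
  Position 2: 'e' from first, 'f' from second => "ef"
Result: aiehef

aiehef


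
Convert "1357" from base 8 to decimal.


Input: "1357" in base 8
Positional expansion:
  Digit '1' (value 1) x 8^3 = 512
  Digit '3' (value 3) x 8^2 = 192
  Digit '5' (value 5) x 8^1 = 40
  Digit '7' (value 7) x 8^0 = 7
Sum = 751

751


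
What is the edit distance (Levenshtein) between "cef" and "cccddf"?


Computing edit distance: "cef" -> "cccddf"
DP table:
           c    c    c    d    d    f
      0    1    2    3    4    5    6
  c   1    0    1    2    3    4    5
  e   2    1    1    2    3    4    5
  f   3    2    2    2    3    4    4
Edit distance = dp[3][6] = 4

4


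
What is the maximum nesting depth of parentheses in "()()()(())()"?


Input: "()()()(())()"
Tracking depth:
  Position 0 '(': depth becomes 1
  Position 1 ')': depth becomes 0
  Position 2 '(': depth becomes 1
  Position 3 ')': depth becomes 0
  Position 4 '(': depth becomes 1
  Position 5 ')': depth becomes 0
  Position 6 '(': depth becomes 1
  Position 7 '(': depth becomes 2
  Position 8 ')': depth becomes 1
  Position 9 ')': depth becomes 0
  Position 10 '(': depth becomes 1
  Position 11 ')': depth becomes 0
Maximum depth reached: 2

2


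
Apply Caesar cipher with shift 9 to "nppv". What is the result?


Caesar cipher: shift "nppv" by 9
  'n' (pos 13) + 9 = pos 22 = 'w'
  'p' (pos 15) + 9 = pos 24 = 'y'
  'p' (pos 15) + 9 = pos 24 = 'y'
  'v' (pos 21) + 9 = pos 4 = 'e'
Result: wyye

wyye


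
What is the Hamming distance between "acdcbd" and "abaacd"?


Comparing "acdcbd" and "abaacd" position by position:
  Position 0: 'a' vs 'a' => same
  Position 1: 'c' vs 'b' => differ
  Position 2: 'd' vs 'a' => differ
  Position 3: 'c' vs 'a' => differ
  Position 4: 'b' vs 'c' => differ
  Position 5: 'd' vs 'd' => same
Total differences (Hamming distance): 4

4


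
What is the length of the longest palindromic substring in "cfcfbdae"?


Input: "cfcfbdae"
Checking substrings for palindromes:
  [0:3] "cfc" (len 3) => palindrome
  [1:4] "fcf" (len 3) => palindrome
Longest palindromic substring: "cfc" with length 3

3


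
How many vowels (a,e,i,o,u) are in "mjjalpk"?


Input: mjjalpk
Checking each character:
  'm' at position 0: consonant
  'j' at position 1: consonant
  'j' at position 2: consonant
  'a' at position 3: vowel (running total: 1)
  'l' at position 4: consonant
  'p' at position 5: consonant
  'k' at position 6: consonant
Total vowels: 1

1


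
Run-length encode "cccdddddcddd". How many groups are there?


Input: cccdddddcddd
Scanning for consecutive runs:
  Group 1: 'c' x 3 (positions 0-2)
  Group 2: 'd' x 5 (positions 3-7)
  Group 3: 'c' x 1 (positions 8-8)
  Group 4: 'd' x 3 (positions 9-11)
Total groups: 4

4
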